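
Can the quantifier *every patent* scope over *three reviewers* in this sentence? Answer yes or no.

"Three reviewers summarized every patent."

*every patent* and *three reviewers* are in the same minimal clause.
Ordinary QR to a clause-peripheral position gives the wide-scope LF for the lower DP.

Yes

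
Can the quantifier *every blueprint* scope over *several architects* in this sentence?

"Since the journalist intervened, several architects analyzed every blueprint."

Yes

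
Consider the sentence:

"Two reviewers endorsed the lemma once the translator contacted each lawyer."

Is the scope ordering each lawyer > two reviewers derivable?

No

*each lawyer* sits inside the adjunct clause *once the translator contacted each lawyer*.
The adjunct-island constraint bars QR out of an adverbial clause.
So the wide-scope reading for *each lawyer* is blocked.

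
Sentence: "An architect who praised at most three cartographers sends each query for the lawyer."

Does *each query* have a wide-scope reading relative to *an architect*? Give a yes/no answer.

Yes

The RC *who praised at most three cartographers* is an island, but *each query* is not inside it — it is the matrix object, a clausemate of *an architect*.
Nothing blocks QR of the lower DP to a position above the higher one, so inverse scope is available.
So *each query* > *an architect* is among the available readings.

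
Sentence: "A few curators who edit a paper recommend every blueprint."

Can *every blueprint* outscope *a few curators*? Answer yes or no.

Yes

The RC *who edit a paper* is an island, but *every blueprint* is not inside it — it is the matrix object, a clausemate of *a few curators*.
Clause-internal QR can adjoin the lower DP above the subject, yielding the inverse reading.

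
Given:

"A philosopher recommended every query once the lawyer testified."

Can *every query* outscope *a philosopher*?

Neither queried DP is inside the adjunct, so the adjunct-island constraint does not apply.
Ordinary QR to a clause-peripheral position gives the wide-scope LF for the lower DP.

Yes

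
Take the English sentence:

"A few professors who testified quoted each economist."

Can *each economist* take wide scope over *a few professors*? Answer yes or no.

Yes

Although the sentence contains a relative clause (*who testified*), *each economist* is outside it, in the matrix VP.
No island intervenes, so both surface and inverse scope are derivable.
So *each economist* > *a few professors* is among the available readings.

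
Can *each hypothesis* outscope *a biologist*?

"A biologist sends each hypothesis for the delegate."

Both DPs are arguments of the same predicate; there is no clause or island boundary between them.
Since no island is crossed, the inverse ordering is licensed alongside surface scope.
So *each hypothesis* > *a biologist* is among the available readings.

Yes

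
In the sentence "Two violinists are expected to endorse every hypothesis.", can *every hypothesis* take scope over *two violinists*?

Yes

The matrix predicate is a raising verb, whose infinitival complement is not a scope island — *every hypothesis* can QR into the matrix clause.
Nothing blocks QR of the lower DP to a position above the higher one, so inverse scope is available.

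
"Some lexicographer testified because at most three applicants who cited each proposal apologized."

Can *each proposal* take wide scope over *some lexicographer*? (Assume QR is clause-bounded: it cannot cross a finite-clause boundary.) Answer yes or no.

No

*each proposal* is embedded in the relative clause *who cited each proposal*, which is itself inside the adjunct *because at most three applicants who cited each proposal apologized*.
Both the relative clause and the enclosing adjunct are scope islands; QR cannot cross either.
*each proposal* is confined to the island and cannot take scope over *some lexicographer*.
(Only the surface reading survives: one fixed lexicographer with respect to all the relevant proposals.)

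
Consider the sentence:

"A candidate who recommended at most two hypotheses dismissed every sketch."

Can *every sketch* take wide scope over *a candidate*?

Yes

*every sketch* is a matrix argument; only *a candidate* is modified by the relative clause *who recommended at most two hypotheses*, so the RC island is irrelevant to the target quantifier.
QR within a single clause is free, so the lower quantifier may take scope over the higher one.
So *every sketch* > *a candidate* is among the available readings.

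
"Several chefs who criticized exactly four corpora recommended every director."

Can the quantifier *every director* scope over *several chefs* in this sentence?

Yes

*every director* sits in the matrix clause, not in the relative clause on *several chefs*.
Since no island is crossed, the inverse ordering is licensed alongside surface scope.
Both orderings are possible: *several chefs* > *every director* and *every director* > *several chefs*.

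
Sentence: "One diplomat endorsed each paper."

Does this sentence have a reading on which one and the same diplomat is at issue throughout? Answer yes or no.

Yes

The paraphrase describes the scope ordering *one diplomat* > *each paper*.
That is the surface-scope ordering, which is always one of the available readings — island constraints only ever restrict inverse scope.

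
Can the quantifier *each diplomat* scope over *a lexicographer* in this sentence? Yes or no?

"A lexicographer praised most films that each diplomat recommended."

No

The DP *each diplomat* is contained in the relative clause *that each diplomat recommended* modifying *most films*.
QR out of a relative clause is ruled out by the relative-clause island constraint.
*each diplomat* is confined to the island and cannot take scope over *a lexicographer*.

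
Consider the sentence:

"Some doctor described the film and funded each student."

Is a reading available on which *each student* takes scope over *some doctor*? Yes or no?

No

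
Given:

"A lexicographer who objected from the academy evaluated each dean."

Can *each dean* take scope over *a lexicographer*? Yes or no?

The RC *who objected from the academy* is an island, but *each dean* is not inside it — it is the matrix object, a clausemate of *a lexicographer*.
No island intervenes, so both surface and inverse scope are derivable.
The sentence is scopally ambiguous between *a lexicographer* > *each dean* and *each dean* > *a lexicographer*.

Yes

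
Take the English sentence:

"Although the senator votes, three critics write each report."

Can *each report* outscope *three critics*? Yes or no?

Yes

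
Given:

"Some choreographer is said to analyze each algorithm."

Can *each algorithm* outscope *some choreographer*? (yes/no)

The matrix predicate is a raising verb, whose infinitival complement is not a scope island — *each algorithm* can QR into the matrix clause.
QR within a single clause is free, so the lower quantifier may take scope over the higher one.

Yes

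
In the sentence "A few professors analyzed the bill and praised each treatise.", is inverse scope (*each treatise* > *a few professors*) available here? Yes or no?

No

The DP *each treatise* is contained in one conjunct of the coordinate structure (*praised each treatise*).
The Coordinate Structure Constraint blocks movement (including QR) out of a single conjunct.
So *each treatise* cannot raise high enough to outscope *a few professors*; only the surface ordering *a few professors* > *each treatise* is available.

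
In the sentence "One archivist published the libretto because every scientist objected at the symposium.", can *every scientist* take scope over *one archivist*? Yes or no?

No

The DP *every scientist* is contained in the adjunct clause *because every scientist objected at the symposium*.
Scope out of an adjunct clause is unavailable: QR respects the adjunct-island constraint.
The inverse ordering *every scientist* > *one archivist* is therefore underivable.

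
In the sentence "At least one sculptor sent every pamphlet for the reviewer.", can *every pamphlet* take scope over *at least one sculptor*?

Yes

*every pamphlet* and *at least one sculptor* are in the same minimal clause.
No island intervenes, so both surface and inverse scope are derivable.
So *every pamphlet* > *at least one sculptor* is among the available readings.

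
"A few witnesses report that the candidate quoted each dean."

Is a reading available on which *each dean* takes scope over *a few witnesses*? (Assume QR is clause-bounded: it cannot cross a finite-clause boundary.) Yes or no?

No

The target quantifier *each dean* is part of the finite complement clause *that the candidate quoted each dean*.
Given the clause-boundedness assumption, QR cannot cross the finite CP into the matrix.
So *each dean* cannot raise high enough to outscope *a few witnesses*; only the surface ordering *a few witnesses* > *each dean* is available.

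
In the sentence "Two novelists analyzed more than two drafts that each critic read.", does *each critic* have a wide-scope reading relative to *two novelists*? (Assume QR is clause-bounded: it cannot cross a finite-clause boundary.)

The target quantifier *each critic* is part of the relative clause *that each critic read* modifying *more than two drafts*.
A relative clause is a scope island — quantifier raising cannot cross its boundary.
*each critic* > *two novelists* would require crossing that boundary, which is illicit.

No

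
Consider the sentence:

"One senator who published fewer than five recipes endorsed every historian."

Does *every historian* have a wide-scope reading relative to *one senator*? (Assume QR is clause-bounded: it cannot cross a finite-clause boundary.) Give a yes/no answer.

Yes

The RC *who published fewer than five recipes* is an island, but *every historian* is not inside it — it is the matrix object, a clausemate of *one senator*.
Clause-internal QR can adjoin the lower DP above the subject, yielding the inverse reading.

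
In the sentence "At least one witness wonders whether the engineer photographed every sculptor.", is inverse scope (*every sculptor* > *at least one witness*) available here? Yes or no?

No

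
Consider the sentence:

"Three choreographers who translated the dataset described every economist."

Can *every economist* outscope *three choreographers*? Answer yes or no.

Yes

*every economist* is a matrix argument; only *three choreographers* is modified by the relative clause *who translated the dataset*, so the RC island is irrelevant to the target quantifier.
Ordinary QR to a clause-peripheral position gives the wide-scope LF for the lower DP.
So *every economist* > *three choreographers* is among the available readings.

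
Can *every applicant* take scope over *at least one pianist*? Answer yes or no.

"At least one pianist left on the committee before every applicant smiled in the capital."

*every applicant* is embedded in the adjunct clause *before every applicant smiled in the capital*.
Adverbial clauses are not L-marked, so they are barriers for QR — the quantifier cannot escape the adjunct.
So *every applicant* cannot raise high enough to outscope *at least one pianist*; only the surface ordering *at least one pianist* > *every applicant* is available.

No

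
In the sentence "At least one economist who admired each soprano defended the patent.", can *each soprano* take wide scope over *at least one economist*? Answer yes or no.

Structurally, *each soprano* is inside the relative clause *who admired each soprano*.
QR out of a relative clause is ruled out by the relative-clause island constraint.
*each soprano* > *at least one economist* would require crossing that boundary, which is illicit.

No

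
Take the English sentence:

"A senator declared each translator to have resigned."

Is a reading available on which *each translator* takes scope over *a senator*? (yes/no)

Yes

*each translator* is an ECM subject; ECM complements are not islands, and the embedded quantifier may take matrix scope.
QR within a single clause is free, so the lower quantifier may take scope over the higher one.
So *each translator* > *a senator* is among the available readings.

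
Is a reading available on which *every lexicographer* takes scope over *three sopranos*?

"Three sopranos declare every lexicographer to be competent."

*every lexicographer* is the subject of an ECM infinitive — the infinitival complement of an ECM verb is not a scope island, so *every lexicographer* can raise into the matrix clause.
Ordinary QR to a clause-peripheral position gives the wide-scope LF for the lower DP.

Yes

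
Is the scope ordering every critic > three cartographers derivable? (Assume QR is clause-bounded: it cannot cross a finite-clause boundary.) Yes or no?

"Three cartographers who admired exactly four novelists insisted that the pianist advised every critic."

No

The DP *every critic* is contained in the finite complement clause *that the pianist advised every critic*.
Finite CP is the ceiling for QR here, by assumption.
Hence only narrow scope for *every critic* (under *three cartographers*) survives.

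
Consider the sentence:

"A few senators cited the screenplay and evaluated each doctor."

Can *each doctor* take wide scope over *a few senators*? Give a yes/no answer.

*each doctor* is embedded in one conjunct of the coordinate structure (*evaluated each doctor*).
Asymmetric QR out of one conjunct violates the Coordinate Structure Constraint.
So *each doctor* cannot raise to a position above *a few senators*.

No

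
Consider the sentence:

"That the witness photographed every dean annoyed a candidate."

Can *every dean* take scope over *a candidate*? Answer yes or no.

No

*every dean* is embedded in the sentential subject *that the witness photographed every dean*.
The subject-island constraint blocks QR out of a clausal subject.
*every dean* is confined to the island and cannot take scope over *a candidate*.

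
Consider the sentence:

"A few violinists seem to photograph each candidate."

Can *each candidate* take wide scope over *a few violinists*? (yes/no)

*each candidate* is inside a raising infinitive, which is transparent to QR (no CP barrier), so it behaves as a matrix argument.
Ordinary QR to a clause-peripheral position gives the wide-scope LF for the lower DP.

Yes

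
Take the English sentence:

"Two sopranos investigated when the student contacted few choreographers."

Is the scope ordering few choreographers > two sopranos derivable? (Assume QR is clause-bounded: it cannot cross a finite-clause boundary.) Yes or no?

No

*few choreographers* is embedded in the embedded question *when the student contacted few choreographers*.
Embedded questions are wh-islands: a quantifier inside an indirect question cannot QR into the matrix clause.
*few choreographers* > *two sopranos* would require crossing that boundary, which is illicit.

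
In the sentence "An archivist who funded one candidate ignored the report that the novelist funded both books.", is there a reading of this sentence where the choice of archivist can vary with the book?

No

That reading corresponds to *both books* > *an archivist*.
*both books* is embedded in the complex NP *the report that the novelist funded both books*.
The complex NP is opaque for QR — the quantifier is frozen inside the noun's complement.
So *both books* cannot raise high enough to outscope *an archivist*; only the surface ordering *an archivist* > *both books* is available.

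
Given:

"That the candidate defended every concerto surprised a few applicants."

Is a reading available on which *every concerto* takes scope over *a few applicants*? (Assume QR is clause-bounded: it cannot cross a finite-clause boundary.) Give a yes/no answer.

The target quantifier *every concerto* is part of the sentential subject *that the candidate defended every concerto*.
Sentential subjects are islands: a quantifier inside the subject clause cannot raise over the matrix predicate.
*every concerto* > *a few applicants* would require crossing that boundary, which is illicit.

No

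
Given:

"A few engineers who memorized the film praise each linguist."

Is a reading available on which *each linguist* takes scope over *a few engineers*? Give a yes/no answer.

Yes

*each linguist* sits in the matrix clause, not in the relative clause on *a few engineers*.
Since no island is crossed, the inverse ordering is licensed alongside surface scope.
The sentence is scopally ambiguous between *a few engineers* > *each linguist* and *each linguist* > *a few engineers*.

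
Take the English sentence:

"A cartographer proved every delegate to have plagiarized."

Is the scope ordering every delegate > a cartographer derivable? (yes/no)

Yes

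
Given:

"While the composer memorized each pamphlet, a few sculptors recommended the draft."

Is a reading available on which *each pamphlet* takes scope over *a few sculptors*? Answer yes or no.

No

Structurally, *each pamphlet* is inside the adjunct clause *while the composer memorized each pamphlet*.
Since the clause is an adjunct (not a complement), the Adjunct Condition blocks QR across its edge.
So *each pamphlet* cannot raise to a position above *a few sculptors*.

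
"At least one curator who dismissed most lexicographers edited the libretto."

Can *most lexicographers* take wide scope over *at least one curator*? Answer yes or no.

No

*most lexicographers* occurs within the relative clause *who dismissed most lexicographers*.
Relative clauses block scope extraction: QR cannot target a position outside the modified NP.
*most lexicographers* > *at least one curator* would require crossing that boundary, which is illicit.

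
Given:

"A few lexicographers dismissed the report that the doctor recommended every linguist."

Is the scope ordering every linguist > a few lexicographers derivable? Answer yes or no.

No

Structurally, *every linguist* is inside the complex NP *the report that the doctor recommended every linguist*.
Noun-complement clauses are scope islands (the Complex NP Constraint): a quantifier inside one cannot scope into the matrix.
So *every linguist* cannot raise to a position above *a few lexicographers*.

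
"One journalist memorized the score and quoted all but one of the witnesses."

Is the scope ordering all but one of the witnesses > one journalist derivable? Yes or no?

No

*all but one of the witnesses* is embedded in one conjunct of the coordinate structure (*quoted all but one of the witnesses*).
The Coordinate Structure Constraint blocks movement (including QR) out of a single conjunct.
*all but one of the witnesses* is confined to the island and cannot take scope over *one journalist*.
(Only the surface reading survives: one fixed journalist with respect to all the relevant witnesses.)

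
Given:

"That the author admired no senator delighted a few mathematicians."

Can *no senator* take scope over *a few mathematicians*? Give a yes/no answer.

No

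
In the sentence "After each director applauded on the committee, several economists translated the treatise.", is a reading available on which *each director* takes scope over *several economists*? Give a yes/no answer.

The target quantifier *each director* is part of the adjunct clause *after each director applauded on the committee*.
Adjuncts are opaque for quantifier raising; a quantifier in an adjunct stays inside it.
There is no licit LF on which *each director* c-commands *several economists*.

No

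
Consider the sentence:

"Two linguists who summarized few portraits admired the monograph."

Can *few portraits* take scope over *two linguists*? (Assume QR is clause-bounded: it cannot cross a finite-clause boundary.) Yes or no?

No

The target quantifier *few portraits* is part of the relative clause *who summarized few portraits*.
Quantifiers inside a relative clause are trapped there; the RC boundary blocks QR.
Hence only narrow scope for *few portraits* (under *two linguists*) survives.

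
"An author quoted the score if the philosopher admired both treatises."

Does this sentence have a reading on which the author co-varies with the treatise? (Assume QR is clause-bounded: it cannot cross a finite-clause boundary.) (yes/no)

The described interpretation is the *both treatises* > *an author* scoping.
*both treatises* sits inside the adjunct clause *if the philosopher admired both treatises*.
Adjunct clauses are scope islands: a quantifier inside an adjunct cannot raise into the matrix clause.
There is no licit LF on which *both treatises* c-commands *an author*.
(Only the surface reading survives: one fixed author with respect to all the relevant treatises.)

No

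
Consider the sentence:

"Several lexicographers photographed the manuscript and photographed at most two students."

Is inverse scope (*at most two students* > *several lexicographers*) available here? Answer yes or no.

No

Structurally, *at most two students* is inside one conjunct of the coordinate structure (*photographed at most two students*).
Coordinate structures are islands for non-across-the-board movement, QR included.
*at most two students* > *several lexicographers* would require crossing that boundary, which is illicit.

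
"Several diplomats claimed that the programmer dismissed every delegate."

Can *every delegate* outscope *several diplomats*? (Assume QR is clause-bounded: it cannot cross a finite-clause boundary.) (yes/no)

No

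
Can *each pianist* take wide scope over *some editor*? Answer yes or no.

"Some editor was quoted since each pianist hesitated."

The target quantifier *each pianist* is part of the adjunct clause *since each pianist hesitated*.
Since the clause is an adjunct (not a complement), the Adjunct Condition blocks QR across its edge.
*each pianist* is confined to the island and cannot take scope over *some editor*.

No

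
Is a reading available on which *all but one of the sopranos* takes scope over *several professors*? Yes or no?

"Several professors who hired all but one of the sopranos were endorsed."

*all but one of the sopranos* occurs within the relative clause *who hired all but one of the sopranos*.
The relative clause forms an island for QR, so the quantifier is confined to the head noun's restrictor.
*all but one of the sopranos* > *several professors* would require crossing that boundary, which is illicit.

No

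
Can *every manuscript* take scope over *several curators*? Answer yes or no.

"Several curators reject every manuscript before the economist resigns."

The adjunct island is irrelevant here — *every manuscript* and *several curators* are both in the matrix clause.
No island intervenes, so both surface and inverse scope are derivable.

Yes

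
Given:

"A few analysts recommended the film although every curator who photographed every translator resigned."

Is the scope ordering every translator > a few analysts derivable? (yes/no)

No

The DP *every translator* is contained in the relative clause *who photographed every translator*, which is itself inside the adjunct *although every curator who photographed every translator resigned*.
Two island boundaries intervene — the relative clause and the adjunct. Either alone would block QR.
So *every translator* cannot raise high enough to outscope *a few analysts*; only the surface ordering *a few analysts* > *every translator* is available.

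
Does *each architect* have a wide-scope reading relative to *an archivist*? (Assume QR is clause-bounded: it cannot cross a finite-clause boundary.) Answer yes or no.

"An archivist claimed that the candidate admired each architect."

*each architect* occurs within the finite complement clause *that the candidate admired each architect*.
Under clause-bounded QR, a quantifier in an embedded finite clause cannot raise into the matrix clause.
So *each architect* cannot raise to a position above *an archivist*.

No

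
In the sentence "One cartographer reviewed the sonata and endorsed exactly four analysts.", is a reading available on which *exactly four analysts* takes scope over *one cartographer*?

No

The target quantifier *exactly four analysts* is part of one conjunct of the coordinate structure (*endorsed exactly four analysts*).
QR out of a conjunct would have to apply non-ATB, which the CSC forbids.
There is no licit LF on which *exactly four analysts* c-commands *one cartographer*.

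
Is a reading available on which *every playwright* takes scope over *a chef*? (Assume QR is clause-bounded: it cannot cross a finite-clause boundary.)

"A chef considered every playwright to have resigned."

This is an ECM construction: *every playwright* is the infinitival subject, Case-marked by the matrix verb, and the infinitive is transparent for QR.
Ordinary QR to a clause-peripheral position gives the wide-scope LF for the lower DP.

Yes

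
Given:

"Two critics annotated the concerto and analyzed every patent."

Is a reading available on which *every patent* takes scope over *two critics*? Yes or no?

No

Structurally, *every patent* is inside one conjunct of the coordinate structure (*analyzed every patent*).
Coordinate structures are islands for non-across-the-board movement, QR included.
*every patent* is confined to the island and cannot take scope over *two critics*.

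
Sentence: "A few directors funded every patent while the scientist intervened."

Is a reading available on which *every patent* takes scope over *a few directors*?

Yes

The adjunct clause does not contain *every patent*, which is the matrix object.
With no island boundary between them, the object can take inverse scope over the subject via ordinary QR within the clause.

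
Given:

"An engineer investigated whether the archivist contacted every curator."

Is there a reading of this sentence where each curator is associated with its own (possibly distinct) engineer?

No

This is the *every curator* > *an engineer* reading.
Structurally, *every curator* is inside the embedded question *whether the archivist contacted every curator*.
An indirect question is a wh-island; the filled [Spec,CP] blocks QR across the CP edge.
So *every curator* cannot raise high enough to outscope *an engineer*; only the surface ordering *an engineer* > *every curator* is available.
(Only the surface reading survives: one fixed engineer with respect to all the relevant curators.)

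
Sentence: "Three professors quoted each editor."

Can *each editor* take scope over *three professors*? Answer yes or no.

Yes

*each editor* and *three professors* are in the same minimal clause.
Since no island is crossed, the inverse ordering is licensed alongside surface scope.
So *each editor* > *three professors* is among the available readings.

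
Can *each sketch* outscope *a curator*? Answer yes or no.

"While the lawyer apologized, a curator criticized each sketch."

Yes

Neither queried DP is inside the adjunct, so the adjunct-island constraint does not apply.
Nothing blocks QR of the lower DP to a position above the higher one, so inverse scope is available.
So *each sketch* > *a curator* is among the available readings.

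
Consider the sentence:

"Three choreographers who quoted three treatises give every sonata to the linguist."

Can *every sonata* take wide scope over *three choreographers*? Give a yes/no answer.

*every sonata* is a matrix argument; only *three choreographers* is modified by the relative clause *who quoted three treatises*, so the RC island is irrelevant to the target quantifier.
Ordinary QR to a clause-peripheral position gives the wide-scope LF for the lower DP.

Yes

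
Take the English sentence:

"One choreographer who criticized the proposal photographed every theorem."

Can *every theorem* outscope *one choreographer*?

Yes

The relative clause *who criticized the proposal* modifies *one choreographer*, but *every theorem* is not inside that relative clause — it is an argument of the matrix verb.
Nothing blocks QR of the lower DP to a position above the higher one, so inverse scope is available.
The sentence is scopally ambiguous between *one choreographer* > *every theorem* and *every theorem* > *one choreographer*.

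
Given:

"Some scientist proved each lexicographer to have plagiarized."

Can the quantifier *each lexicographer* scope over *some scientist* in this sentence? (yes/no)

Yes

ECM infinitives lack a CP barrier, so *each lexicographer* can QR over the matrix subject *some scientist*.
No island intervenes, so both surface and inverse scope are derivable.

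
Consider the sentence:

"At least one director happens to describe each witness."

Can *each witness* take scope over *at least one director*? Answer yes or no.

Infinitival complements of raising predicates do not block QR; *each witness* and *at least one director* are effectively clausemates.
Nothing blocks QR of the lower DP to a position above the higher one, so inverse scope is available.

Yes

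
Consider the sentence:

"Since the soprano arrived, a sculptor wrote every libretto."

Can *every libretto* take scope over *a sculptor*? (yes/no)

Although there is an adjunct clause, *every libretto* is in the main clause, not inside the adjunct.
No island intervenes, so both surface and inverse scope are derivable.

Yes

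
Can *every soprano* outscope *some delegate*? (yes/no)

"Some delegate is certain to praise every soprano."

The matrix predicate is a raising verb, whose infinitival complement is not a scope island — *every soprano* can QR into the matrix clause.
Nothing blocks QR of the lower DP to a position above the higher one, so inverse scope is available.

Yes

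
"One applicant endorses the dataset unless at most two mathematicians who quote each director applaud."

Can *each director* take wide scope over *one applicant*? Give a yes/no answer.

The DP *each director* is contained in the relative clause *who quote each director*, which is itself inside the adjunct *unless at most two mathematicians who quote each director applaud*.
Even if one barrier were somehow void, the other would still block QR.
*each director* is confined to the island and cannot take scope over *one applicant*.

No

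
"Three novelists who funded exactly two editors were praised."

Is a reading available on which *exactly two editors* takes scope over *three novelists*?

No

Structurally, *exactly two editors* is inside the relative clause *who funded exactly two editors*.
Relative clauses block scope extraction: QR cannot target a position outside the modified NP.
*exactly two editors* is confined to the island and cannot take scope over *three novelists*.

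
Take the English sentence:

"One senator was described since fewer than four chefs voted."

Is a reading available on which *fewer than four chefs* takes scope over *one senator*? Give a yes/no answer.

*fewer than four chefs* occurs within the adjunct clause *since fewer than four chefs voted*.
Scope out of an adjunct clause is unavailable: QR respects the adjunct-island constraint.
So *fewer than four chefs* cannot raise to a position above *one senator*.

No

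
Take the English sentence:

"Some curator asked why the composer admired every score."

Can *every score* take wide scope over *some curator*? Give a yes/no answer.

No

The target quantifier *every score* is part of the embedded question *why the composer admired every score*.
The wh-island constraint blocks QR out of an embedded interrogative.
So *every score* cannot raise high enough to outscope *some curator*; only the surface ordering *some curator* > *every score* is available.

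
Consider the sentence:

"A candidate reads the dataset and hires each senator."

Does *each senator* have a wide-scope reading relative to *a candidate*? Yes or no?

Structurally, *each senator* is inside one conjunct of the coordinate structure (*hires each senator*).
Asymmetric QR out of one conjunct violates the Coordinate Structure Constraint.
So *each senator* cannot raise to a position above *a candidate*.

No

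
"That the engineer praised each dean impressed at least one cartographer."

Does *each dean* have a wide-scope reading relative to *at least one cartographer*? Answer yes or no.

*each dean* occurs within the sentential subject *that the engineer praised each dean*.
Clausal subjects are scope islands; QR from inside the subject into the matrix is barred.
*each dean* is confined to the island and cannot take scope over *at least one cartographer*.

No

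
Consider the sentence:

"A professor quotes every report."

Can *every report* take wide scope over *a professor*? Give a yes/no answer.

*every report* and *a professor* are in the same minimal clause.
With no island boundary between them, the object can take inverse scope over the subject via ordinary QR within the clause.
The sentence is scopally ambiguous between *a professor* > *every report* and *every report* > *a professor*.

Yes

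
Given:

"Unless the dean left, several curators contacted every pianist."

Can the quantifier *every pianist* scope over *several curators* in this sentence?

Yes

The adjunct island is irrelevant here — *every pianist* and *several curators* are both in the matrix clause.
QR within a single clause is free, so the lower quantifier may take scope over the higher one.
The sentence is scopally ambiguous between *several curators* > *every pianist* and *every pianist* > *several curators*.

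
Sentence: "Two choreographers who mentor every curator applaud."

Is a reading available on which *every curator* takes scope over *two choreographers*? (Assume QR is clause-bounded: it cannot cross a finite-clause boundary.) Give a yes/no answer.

*every curator* occurs within the relative clause *who mentor every curator*.
Relative clauses block scope extraction: QR cannot target a position outside the modified NP.
The inverse ordering *every curator* > *two choreographers* is therefore underivable.

No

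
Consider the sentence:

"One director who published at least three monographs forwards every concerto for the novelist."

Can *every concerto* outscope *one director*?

The RC *who published at least three monographs* is an island, but *every concerto* is not inside it — it is the matrix object, a clausemate of *one director*.
No island intervenes, so both surface and inverse scope are derivable.

Yes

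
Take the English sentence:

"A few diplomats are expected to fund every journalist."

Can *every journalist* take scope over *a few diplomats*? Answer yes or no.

*every journalist* is the object of the infinitival complement of a raising predicate; raising infinitives are transparent for QR, so the two DPs are in effect clausemates.
Clause-internal QR can adjoin the lower DP above the subject, yielding the inverse reading.

Yes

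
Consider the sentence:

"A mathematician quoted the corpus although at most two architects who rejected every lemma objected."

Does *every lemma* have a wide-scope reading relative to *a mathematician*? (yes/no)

No

The DP *every lemma* is contained in the relative clause *who rejected every lemma*, which is itself inside the adjunct *although at most two architects who rejected every lemma objected*.
Both the relative clause and the enclosing adjunct are scope islands; QR cannot cross either.
*every lemma* > *a mathematician* would require crossing that boundary, which is illicit.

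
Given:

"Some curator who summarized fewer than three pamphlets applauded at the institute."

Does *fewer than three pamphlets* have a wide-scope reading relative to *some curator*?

No

*fewer than three pamphlets* occurs within the relative clause *who summarized fewer than three pamphlets*.
Quantifiers inside a relative clause are trapped there; the RC boundary blocks QR.
*fewer than three pamphlets* > *some curator* would require crossing that boundary, which is illicit.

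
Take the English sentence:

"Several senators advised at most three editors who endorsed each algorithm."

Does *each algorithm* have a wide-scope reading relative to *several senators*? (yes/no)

No

*each algorithm* occurs within the relative clause *who endorsed each algorithm* modifying *at most three editors*.
Relative clauses block scope extraction: QR cannot target a position outside the modified NP.
*each algorithm* > *several senators* would require crossing that boundary, which is illicit.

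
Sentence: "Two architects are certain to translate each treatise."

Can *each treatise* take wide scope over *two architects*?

The matrix predicate is a raising verb, whose infinitival complement is not a scope island — *each treatise* can QR into the matrix clause.
Ordinary QR to a clause-peripheral position gives the wide-scope LF for the lower DP.

Yes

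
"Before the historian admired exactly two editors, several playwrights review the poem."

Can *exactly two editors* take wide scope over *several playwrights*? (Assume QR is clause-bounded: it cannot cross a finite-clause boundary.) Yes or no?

No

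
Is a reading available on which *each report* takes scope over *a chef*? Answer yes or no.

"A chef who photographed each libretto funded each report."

*each report* sits in the matrix clause, not in the relative clause on *a chef*.
QR within a single clause is free, so the lower quantifier may take scope over the higher one.

Yes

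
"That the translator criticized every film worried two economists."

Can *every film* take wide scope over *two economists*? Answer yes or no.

No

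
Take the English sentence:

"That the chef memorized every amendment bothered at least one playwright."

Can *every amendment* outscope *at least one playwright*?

No

*every amendment* is embedded in the sentential subject *that the chef memorized every amendment*.
Subjects — clausal subjects included — are islands for extraction, and QR is no exception.
There is no licit LF on which *every amendment* c-commands *at least one playwright*.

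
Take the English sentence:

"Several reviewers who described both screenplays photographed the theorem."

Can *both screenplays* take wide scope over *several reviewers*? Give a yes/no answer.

No

*both screenplays* sits inside the relative clause *who described both screenplays*.
A relative clause is a scope island — quantifier raising cannot cross its boundary.
So the wide-scope reading for *both screenplays* is blocked.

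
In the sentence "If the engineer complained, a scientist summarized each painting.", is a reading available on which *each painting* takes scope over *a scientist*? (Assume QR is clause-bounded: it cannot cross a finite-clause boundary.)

The adjunct island is irrelevant here — *each painting* and *a scientist* are both in the matrix clause.
No island intervenes, so both surface and inverse scope are derivable.

Yes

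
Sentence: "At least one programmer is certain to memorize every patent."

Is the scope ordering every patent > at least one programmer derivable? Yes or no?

Yes

The matrix predicate is a raising verb, whose infinitival complement is not a scope island — *every patent* can QR into the matrix clause.
Ordinary QR to a clause-peripheral position gives the wide-scope LF for the lower DP.
The sentence is scopally ambiguous between *at least one programmer* > *every patent* and *every patent* > *at least one programmer*.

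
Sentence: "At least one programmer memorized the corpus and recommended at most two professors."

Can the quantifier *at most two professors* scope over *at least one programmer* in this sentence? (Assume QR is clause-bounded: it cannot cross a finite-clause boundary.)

No

Structurally, *at most two professors* is inside one conjunct of the coordinate structure (*recommended at most two professors*).
QR out of a conjunct would have to apply non-ATB, which the CSC forbids.
*at most two professors* > *at least one programmer* would require crossing that boundary, which is illicit.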